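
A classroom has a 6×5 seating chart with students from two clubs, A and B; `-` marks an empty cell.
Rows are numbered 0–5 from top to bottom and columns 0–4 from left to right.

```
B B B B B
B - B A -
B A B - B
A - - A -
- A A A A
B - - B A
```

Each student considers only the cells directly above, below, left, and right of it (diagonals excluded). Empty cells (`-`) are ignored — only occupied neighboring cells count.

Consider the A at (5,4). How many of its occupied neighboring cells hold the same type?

Occupied neighbors of (5,4): (4,4)=A, (5,3)=B.
Same type (A): 1 of 2.

1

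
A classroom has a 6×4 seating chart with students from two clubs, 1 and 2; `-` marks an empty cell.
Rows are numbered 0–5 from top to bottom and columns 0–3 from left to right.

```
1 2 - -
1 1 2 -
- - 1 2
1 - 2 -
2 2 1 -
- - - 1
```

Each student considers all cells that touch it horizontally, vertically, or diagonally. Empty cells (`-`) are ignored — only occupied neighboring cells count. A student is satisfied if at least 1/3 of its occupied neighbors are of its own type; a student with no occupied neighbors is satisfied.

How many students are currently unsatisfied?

(0,0)1 2/3 ✓
(0,1)2 1/4 ✗
(1,0)1 2/3 ✓
(1,1)1 3/5 ✓
(1,2)2 2/4 ✓
(2,2)1 1/4 ✗
(2,3)2 2/3 ✓
(3,0)1 0/2 ✗
(3,2)2 2/4 ✓
(4,0)2 1/2 ✓
(4,1)2 2/4 ✓
(4,2)1 1/3 ✓
(5,3)1 1/1 ✓
Unsatisfied: (0,1), (2,2), (3,0) — 3 in total.

3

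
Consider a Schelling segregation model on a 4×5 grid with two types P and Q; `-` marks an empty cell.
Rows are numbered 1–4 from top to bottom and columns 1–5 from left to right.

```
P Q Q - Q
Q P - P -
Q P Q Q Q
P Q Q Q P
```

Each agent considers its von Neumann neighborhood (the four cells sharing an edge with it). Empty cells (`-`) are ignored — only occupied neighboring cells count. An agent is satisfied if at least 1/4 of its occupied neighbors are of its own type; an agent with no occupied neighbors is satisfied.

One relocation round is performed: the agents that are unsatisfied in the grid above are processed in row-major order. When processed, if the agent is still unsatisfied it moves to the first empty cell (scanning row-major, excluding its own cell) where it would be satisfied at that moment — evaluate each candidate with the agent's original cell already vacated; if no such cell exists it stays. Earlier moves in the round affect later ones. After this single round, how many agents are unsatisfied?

Initially unsatisfied (in order): (1,1), (2,4), (4,1), (4,5).
  (1,1) → (1,4).
  (2,4): now satisfied by earlier moves; stays.
  (4,1) → (2,3).
  (4,5) → (2,5).
Resulting grid:
- Q Q P Q
Q P P P P
Q P Q Q Q
- Q Q Q -
Unsatisfied now: (1,5).

1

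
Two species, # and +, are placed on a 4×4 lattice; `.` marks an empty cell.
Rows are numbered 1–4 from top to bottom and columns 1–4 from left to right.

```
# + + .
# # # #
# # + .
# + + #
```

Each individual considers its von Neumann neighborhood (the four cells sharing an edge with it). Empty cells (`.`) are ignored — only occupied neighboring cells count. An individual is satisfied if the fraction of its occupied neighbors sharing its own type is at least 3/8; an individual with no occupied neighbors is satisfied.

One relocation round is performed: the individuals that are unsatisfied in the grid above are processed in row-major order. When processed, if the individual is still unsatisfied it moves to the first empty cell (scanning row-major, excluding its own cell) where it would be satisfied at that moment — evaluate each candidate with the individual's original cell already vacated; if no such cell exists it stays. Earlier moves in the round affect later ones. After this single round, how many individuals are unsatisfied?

3

Initially unsatisfied (in order): (1,2), (3,3), (4,2), (4,4).
  (1,2) → (1,4).
  (3,3): no empty cell satisfies it; stays.
  (4,2): no empty cell satisfies it; stays.
  (4,4) → (1,2).
Resulting grid:
# # + +
# # # #
# # + .
# + + .
Unsatisfied now: (1,3), (3,3), (4,2).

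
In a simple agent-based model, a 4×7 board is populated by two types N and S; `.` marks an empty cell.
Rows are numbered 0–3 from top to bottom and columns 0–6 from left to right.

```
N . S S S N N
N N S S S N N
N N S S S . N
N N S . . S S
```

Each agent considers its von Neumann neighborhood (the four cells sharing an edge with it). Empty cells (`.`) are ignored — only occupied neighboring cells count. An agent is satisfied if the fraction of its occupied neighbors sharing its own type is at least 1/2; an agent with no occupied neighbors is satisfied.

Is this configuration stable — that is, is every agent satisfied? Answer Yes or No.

(0,0)N 1/1 satisfied
(0,2)S 2/2 satisfied
(0,3)S 3/3 satisfied
(0,4)S 2/3 satisfied
(0,5)N 2/3 satisfied
(0,6)N 2/2 satisfied
(1,0)N 3/3 satisfied
(1,1)N 2/3 satisfied
(1,2)S 3/4 satisfied
(1,3)S 4/4 satisfied
(1,4)S 3/4 satisfied
(1,5)N 2/3 satisfied
(1,6)N 3/3 satisfied
(2,0)N 3/3 satisfied
(2,1)N 3/4 satisfied
(2,2)S 3/4 satisfied
(2,3)S 3/3 satisfied
(2,4)S 2/2 satisfied
(2,6)N 1/2 satisfied
(3,0)N 2/2 satisfied
(3,1)N 2/3 satisfied
(3,2)S 1/2 satisfied
(3,5)S 1/1 satisfied
(3,6)S 1/2 satisfied
All meet the threshold, so the configuration is stable.

Yes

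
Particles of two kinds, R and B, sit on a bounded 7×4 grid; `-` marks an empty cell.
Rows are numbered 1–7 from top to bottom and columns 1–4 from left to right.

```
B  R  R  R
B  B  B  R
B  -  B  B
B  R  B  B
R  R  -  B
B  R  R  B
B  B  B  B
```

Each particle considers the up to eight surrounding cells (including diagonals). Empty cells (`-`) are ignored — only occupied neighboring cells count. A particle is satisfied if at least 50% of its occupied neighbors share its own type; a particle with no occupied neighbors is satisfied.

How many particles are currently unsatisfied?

Row 1: (1,1)B 2/3 satisfied · (1,2)R 1/5 not · (1,3)R 3/5 satisfied · (1,4)R 2/3 satisfied
Row 2: (2,1)B 3/4 satisfied · (2,2)B 5/7 satisfied · (2,3)B 3/7 not · (2,4)R 2/5 not
Row 3: (3,1)B 3/4 satisfied · (3,3)B 5/7 satisfied · (3,4)B 4/5 satisfied
Row 4: (4,1)B 1/4 not · (4,2)R 2/6 not · (4,3)B 4/6 satisfied · (4,4)B 4/4 satisfied
Row 5: (5,1)R 3/5 satisfied · (5,2)R 4/7 satisfied · (5,4)B 3/4 satisfied
Row 6: (6,1)B 2/5 not · (6,2)R 3/7 not · (6,3)R 2/7 not · (6,4)B 3/4 satisfied
Row 7: (7,1)B 2/3 satisfied · (7,2)B 3/5 satisfied · (7,3)B 3/5 satisfied · (7,4)B 2/3 satisfied
Unsatisfied: (1,2), (2,3), (2,4), (4,1), (4,2), (6,1), (6,2), (6,3) — 8 in total.

8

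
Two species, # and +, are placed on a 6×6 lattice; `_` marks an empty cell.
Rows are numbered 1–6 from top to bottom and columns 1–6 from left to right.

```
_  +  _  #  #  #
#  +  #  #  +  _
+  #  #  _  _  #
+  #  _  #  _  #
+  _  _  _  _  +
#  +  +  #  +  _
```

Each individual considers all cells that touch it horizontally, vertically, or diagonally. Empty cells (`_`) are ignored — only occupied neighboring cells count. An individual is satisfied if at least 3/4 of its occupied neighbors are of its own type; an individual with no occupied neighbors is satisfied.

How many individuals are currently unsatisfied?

Row 1: (1,2)+ 1/3 not · (1,4)# 3/4 satisfied · (1,5)# 3/4 satisfied · (1,6)# 1/2 not
Row 2: (2,1)# 1/4 not · (2,2)+ 2/6 not · (2,3)# 4/6 not · (2,4)# 4/5 satisfied · (2,5)+ 0/5 not
Row 3: (3,1)+ 2/5 not · (3,2)# 4/7 not · (3,3)# 5/6 satisfied · (3,6)# 1/2 not
Row 4: (4,1)+ 2/4 not · (4,2)# 2/5 not · (4,4)# 1/1 satisfied · (4,6)# 1/2 not
Row 5: (5,1)+ 2/4 not · (5,6)+ 1/2 not
Row 6: (6,1)# 0/2 not · (6,2)+ 2/3 not · (6,3)+ 1/2 not · (6,4)# 0/2 not · (6,5)+ 1/2 not
Unsatisfied: (1,2), (1,6), (2,1), (2,2), (2,3), (2,5), (3,1), (3,2), (3,6), (4,1), (4,2), (4,6), (5,1), (5,6), (6,1), (6,2), (6,3), (6,4), (6,5) — 19 in total.

19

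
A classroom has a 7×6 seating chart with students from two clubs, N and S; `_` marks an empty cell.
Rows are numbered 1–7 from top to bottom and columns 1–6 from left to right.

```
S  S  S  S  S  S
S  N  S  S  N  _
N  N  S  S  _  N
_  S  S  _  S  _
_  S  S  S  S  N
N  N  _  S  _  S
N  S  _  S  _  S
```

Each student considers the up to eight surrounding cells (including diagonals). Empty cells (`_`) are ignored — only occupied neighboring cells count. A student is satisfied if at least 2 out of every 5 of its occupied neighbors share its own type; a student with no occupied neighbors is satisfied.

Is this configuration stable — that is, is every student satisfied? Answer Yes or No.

Row 1: (1,1)S 2/3 ok · (1,2)S 4/5 ok · (1,3)S 4/5 ok · (1,4)S 4/5 ok · (1,5)S 3/4 ok · (1,6)S 1/2 ok
Row 2: (2,1)S 2/5 ok · (2,2)N 2/8 unhappy · (2,3)S 6/8 ok · (2,4)S 6/7 ok · (2,5)N 1/6 unhappy
Row 3: (3,1)N 2/4 ok · (3,2)N 2/7 unhappy · (3,3)S 5/7 ok · (3,4)S 5/6 ok · (3,6)N 1/2 ok
Row 4: (4,2)S 4/6 ok · (4,3)S 6/7 ok · (4,5)S 3/5 ok
Row 5: (5,2)S 3/5 ok · (5,3)S 5/6 ok · (5,4)S 5/5 ok · (5,5)S 4/5 ok · (5,6)N 0/3 unhappy
Row 6: (6,1)N 2/4 ok · (6,2)N 2/5 ok · (6,4)S 4/4 ok · (6,6)S 2/3 ok
Row 7: (7,1)N 2/3 ok · (7,2)S 0/3 unhappy · (7,4)S 1/1 ok · (7,6)S 1/1 ok
For instance (2,2) has only 2/8 same-type neighbors, below 2/5.

No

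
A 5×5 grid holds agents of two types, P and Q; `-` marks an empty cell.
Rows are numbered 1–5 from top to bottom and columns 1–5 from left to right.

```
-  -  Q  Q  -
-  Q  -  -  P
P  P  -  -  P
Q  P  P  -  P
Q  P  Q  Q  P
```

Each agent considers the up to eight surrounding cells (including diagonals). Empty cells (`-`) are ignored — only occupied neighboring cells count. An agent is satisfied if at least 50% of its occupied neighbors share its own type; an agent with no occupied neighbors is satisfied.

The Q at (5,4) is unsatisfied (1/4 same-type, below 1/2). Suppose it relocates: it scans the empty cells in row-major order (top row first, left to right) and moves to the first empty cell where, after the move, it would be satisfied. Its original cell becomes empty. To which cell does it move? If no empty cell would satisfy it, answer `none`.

(1,1)

Vacating (5,4). Empty cells in order:
  (1,1): 1/1 same-type → satisfied — stop here.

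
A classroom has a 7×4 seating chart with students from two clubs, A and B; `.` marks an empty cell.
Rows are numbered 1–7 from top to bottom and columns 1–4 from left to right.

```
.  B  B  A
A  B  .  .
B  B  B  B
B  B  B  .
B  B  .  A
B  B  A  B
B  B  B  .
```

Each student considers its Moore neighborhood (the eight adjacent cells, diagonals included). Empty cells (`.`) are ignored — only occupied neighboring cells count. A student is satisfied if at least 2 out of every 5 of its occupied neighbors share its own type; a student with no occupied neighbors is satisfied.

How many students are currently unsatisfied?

5

Row 1: (1,2)B 2/3 ✓ · (1,3)B 2/3 ✓ · (1,4)A 0/1 ✗
Row 2: (2,1)A 0/4 ✗ · (2,2)B 5/6 ✓
Row 3: (3,1)B 4/5 ✓ · (3,2)B 6/7 ✓ · (3,3)B 5/5 ✓ · (3,4)B 2/2 ✓
Row 4: (4,1)B 5/5 ✓ · (4,2)B 7/7 ✓ · (4,3)B 5/6 ✓
Row 5: (5,1)B 5/5 ✓ · (5,2)B 6/7 ✓ · (5,4)A 1/3 ✗
Row 6: (6,1)B 5/5 ✓ · (6,2)B 6/7 ✓ · (6,3)A 1/6 ✗ · (6,4)B 1/3 ✗
Row 7: (7,1)B 3/3 ✓ · (7,2)B 4/5 ✓ · (7,3)B 3/4 ✓
Unsatisfied: (1,4), (2,1), (5,4), (6,3), (6,4) — 5 in total.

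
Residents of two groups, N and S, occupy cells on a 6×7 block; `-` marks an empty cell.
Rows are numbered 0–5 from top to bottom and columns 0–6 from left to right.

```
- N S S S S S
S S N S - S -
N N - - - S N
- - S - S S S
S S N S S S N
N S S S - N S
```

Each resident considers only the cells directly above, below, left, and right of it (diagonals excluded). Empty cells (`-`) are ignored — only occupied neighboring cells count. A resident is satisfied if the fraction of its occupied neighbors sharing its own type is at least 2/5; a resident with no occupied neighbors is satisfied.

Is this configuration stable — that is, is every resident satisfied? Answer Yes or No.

(0,1)N 0/2 not
(0,2)S 1/3 not
(0,3)S 3/3 satisfied
(0,4)S 2/2 satisfied
(0,5)S 3/3 satisfied
(0,6)S 1/1 satisfied
(1,0)S 1/2 satisfied
(1,1)S 1/4 not
(1,2)N 0/3 not
(1,3)S 1/2 satisfied
(1,5)S 2/2 satisfied
(2,0)N 1/2 satisfied
(2,1)N 1/2 satisfied
(2,5)S 2/3 satisfied
(2,6)N 0/2 not
(3,2)S 0/1 not
(3,4)S 2/2 satisfied
(3,5)S 4/4 satisfied
(3,6)S 1/3 not
(4,0)S 1/2 satisfied
(4,1)S 2/3 satisfied
(4,2)N 0/4 not
(4,3)S 2/3 satisfied
(4,4)S 3/3 satisfied
(4,5)S 2/4 satisfied
(4,6)N 0/3 not
(5,0)N 0/2 not
(5,1)S 2/3 satisfied
(5,2)S 2/3 satisfied
(5,3)S 2/2 satisfied
(5,5)N 0/2 not
(5,6)S 0/2 not
For instance (0,1) has only 0/2 same-type neighbors, below 2/5.

No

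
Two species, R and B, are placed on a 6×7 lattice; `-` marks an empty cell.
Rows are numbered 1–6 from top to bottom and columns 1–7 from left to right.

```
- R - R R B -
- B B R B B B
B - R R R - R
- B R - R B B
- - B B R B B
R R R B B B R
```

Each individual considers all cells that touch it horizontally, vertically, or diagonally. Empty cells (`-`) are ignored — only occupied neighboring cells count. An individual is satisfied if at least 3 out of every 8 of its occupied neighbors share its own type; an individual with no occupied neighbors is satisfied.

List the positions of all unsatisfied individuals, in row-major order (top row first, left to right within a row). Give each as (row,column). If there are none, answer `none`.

Row 1: (1,2)R 0/2 ✗ · (1,4)R 2/4 ✓ · (1,5)R 2/5 ✓ · (1,6)B 3/4 ✓
Row 2: (2,2)B 2/4 ✓ · (2,3)B 1/6 ✗ · (2,4)R 5/7 ✓ · (2,5)B 2/7 ✗ · (2,6)B 3/6 ✓ · (2,7)B 2/3 ✓
Row 3: (3,1)B 2/2 ✓ · (3,3)R 3/6 ✓ · (3,4)R 5/7 ✓ · (3,5)R 3/6 ✓ · (3,7)R 0/4 ✗
Row 4: (4,2)B 2/4 ✓ · (4,3)R 2/5 ✓ · (4,5)R 3/6 ✓ · (4,6)B 3/7 ✓ · (4,7)B 3/4 ✓
Row 5: (5,3)B 3/6 ✓ · (5,4)B 3/7 ✓ · (5,5)R 1/7 ✗ · (5,6)B 5/8 ✓ · (5,7)B 4/5 ✓
Row 6: (6,1)R 1/1 ✓ · (6,2)R 2/3 ✓ · (6,3)R 1/4 ✗ · (6,4)B 3/5 ✓ · (6,5)B 4/5 ✓ · (6,6)B 3/5 ✓ · (6,7)R 0/3 ✗

(1,2), (2,3), (2,5), (3,7), (5,5), (6,3), (6,7)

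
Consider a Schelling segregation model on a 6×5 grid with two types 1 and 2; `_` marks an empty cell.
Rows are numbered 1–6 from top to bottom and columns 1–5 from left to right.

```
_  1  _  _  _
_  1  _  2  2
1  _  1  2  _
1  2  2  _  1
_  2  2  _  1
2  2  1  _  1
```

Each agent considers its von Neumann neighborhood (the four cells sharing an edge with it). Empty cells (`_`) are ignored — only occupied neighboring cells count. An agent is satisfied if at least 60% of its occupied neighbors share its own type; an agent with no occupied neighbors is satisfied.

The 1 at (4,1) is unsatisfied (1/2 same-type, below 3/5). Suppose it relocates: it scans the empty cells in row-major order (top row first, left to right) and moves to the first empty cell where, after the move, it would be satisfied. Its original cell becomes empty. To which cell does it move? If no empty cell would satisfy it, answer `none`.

Vacating (4,1). Empty cells in order:
  (1,1): 1/1 same-type → satisfied — stop here.

(1,1)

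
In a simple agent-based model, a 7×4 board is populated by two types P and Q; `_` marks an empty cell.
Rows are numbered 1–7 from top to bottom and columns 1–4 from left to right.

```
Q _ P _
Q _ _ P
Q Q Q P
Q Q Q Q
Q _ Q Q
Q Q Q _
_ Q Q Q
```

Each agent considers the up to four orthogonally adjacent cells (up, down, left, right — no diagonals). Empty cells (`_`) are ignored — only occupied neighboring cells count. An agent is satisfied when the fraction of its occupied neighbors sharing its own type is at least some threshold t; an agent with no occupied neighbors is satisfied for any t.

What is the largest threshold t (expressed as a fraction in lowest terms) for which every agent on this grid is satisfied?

1/3

Row 1: (1,1)Q 1/1 · (1,3)P — no occupied neighbors
Row 2: (2,1)Q 2/2 · (2,4)P 1/1
Row 3: (3,1)Q 3/3 · (3,2)Q 3/3 · (3,3)Q 2/3 · (3,4)P 1/3
Row 4: (4,1)Q 3/3 · (4,2)Q 3/3 · (4,3)Q 4/4 · (4,4)Q 2/3
Row 5: (5,1)Q 2/2 · (5,3)Q 3/3 · (5,4)Q 2/2
Row 6: (6,1)Q 2/2 · (6,2)Q 3/3 · (6,3)Q 3/3
Row 7: (7,2)Q 2/2 · (7,3)Q 3/3 · (7,4)Q 1/1
The smallest same-type fraction is 1/3 at (3,4), which reduces to 1/3. Any threshold above that leaves this agent unsatisfied.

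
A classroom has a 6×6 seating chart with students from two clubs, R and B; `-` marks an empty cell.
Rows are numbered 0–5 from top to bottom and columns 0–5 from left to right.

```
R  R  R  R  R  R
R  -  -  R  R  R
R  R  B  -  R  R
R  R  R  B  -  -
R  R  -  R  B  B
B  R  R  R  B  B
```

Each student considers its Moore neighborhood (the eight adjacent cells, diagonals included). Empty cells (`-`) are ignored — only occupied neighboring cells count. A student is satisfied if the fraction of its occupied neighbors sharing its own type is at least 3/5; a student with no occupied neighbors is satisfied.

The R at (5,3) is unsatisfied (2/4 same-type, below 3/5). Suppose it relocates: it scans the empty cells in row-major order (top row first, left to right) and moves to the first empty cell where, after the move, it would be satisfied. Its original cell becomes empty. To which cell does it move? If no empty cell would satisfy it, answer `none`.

Vacating (5,3). Empty cells in order:
  (1,1): 6/7 same-type → satisfied — stop here.

(1,1)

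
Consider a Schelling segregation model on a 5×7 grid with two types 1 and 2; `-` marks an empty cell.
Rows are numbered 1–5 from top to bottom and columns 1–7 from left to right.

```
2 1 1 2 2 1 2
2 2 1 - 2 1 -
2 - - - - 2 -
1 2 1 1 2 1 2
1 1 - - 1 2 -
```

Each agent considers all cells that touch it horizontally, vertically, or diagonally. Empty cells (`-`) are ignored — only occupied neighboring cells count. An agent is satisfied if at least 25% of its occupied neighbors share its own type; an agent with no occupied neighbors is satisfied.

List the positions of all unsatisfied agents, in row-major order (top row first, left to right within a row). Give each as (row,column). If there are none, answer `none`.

(1,7), (2,6), (4,2), (4,6)

Row 1: (1,1)2 2/3 ok · (1,2)1 2/5 ok · (1,3)1 2/4 ok · (1,4)2 2/4 ok · (1,5)2 2/4 ok · (1,6)1 1/4 ok · (1,7)2 0/2 unhappy
Row 2: (2,1)2 3/4 ok · (2,2)2 3/6 ok · (2,3)1 2/4 ok · (2,5)2 3/5 ok · (2,6)1 1/5 unhappy
Row 3: (3,1)2 3/4 ok · (3,6)2 3/5 ok
Row 4: (4,1)1 2/4 ok · (4,2)2 1/5 unhappy · (4,3)1 2/3 ok · (4,4)1 2/3 ok · (4,5)2 2/5 ok · (4,6)1 1/5 unhappy · (4,7)2 2/3 ok
Row 5: (5,1)1 2/3 ok · (5,2)1 3/4 ok · (5,5)1 2/4 ok · (5,6)2 2/4 ok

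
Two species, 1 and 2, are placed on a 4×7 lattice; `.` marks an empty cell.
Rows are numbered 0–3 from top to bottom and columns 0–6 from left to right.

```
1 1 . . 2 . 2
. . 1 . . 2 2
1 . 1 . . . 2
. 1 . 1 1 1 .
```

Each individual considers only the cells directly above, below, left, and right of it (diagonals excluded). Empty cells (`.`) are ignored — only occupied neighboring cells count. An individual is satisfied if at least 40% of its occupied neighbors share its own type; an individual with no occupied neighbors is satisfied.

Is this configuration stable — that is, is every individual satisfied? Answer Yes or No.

Yes

Row 0: (0,0)1 1/1 ok · (0,1)1 1/1 ok · (0,4)2 0/0 ok · (0,6)2 1/1 ok
Row 1: (1,2)1 1/1 ok · (1,5)2 1/1 ok · (1,6)2 3/3 ok
Row 2: (2,0)1 0/0 ok · (2,2)1 1/1 ok · (2,6)2 1/1 ok
Row 3: (3,1)1 0/0 ok · (3,3)1 1/1 ok · (3,4)1 2/2 ok · (3,5)1 1/1 ok
All meet the threshold, so the configuration is stable.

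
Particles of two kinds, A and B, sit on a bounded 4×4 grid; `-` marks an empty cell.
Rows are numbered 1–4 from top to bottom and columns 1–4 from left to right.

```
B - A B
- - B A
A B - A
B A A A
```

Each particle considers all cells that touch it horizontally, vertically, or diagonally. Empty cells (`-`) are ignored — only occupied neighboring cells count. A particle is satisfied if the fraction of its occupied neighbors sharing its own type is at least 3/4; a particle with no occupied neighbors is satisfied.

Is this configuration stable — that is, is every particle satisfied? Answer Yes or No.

No

Row 1: (1,1)B 0/0 ok · (1,3)A 1/3 unhappy · (1,4)B 1/3 unhappy
Row 2: (2,3)B 2/5 unhappy · (2,4)A 2/4 unhappy
Row 3: (3,1)A 1/3 unhappy · (3,2)B 2/5 unhappy · (3,4)A 3/4 ok
Row 4: (4,1)B 1/3 unhappy · (4,2)A 2/4 unhappy · (4,3)A 3/4 ok · (4,4)A 2/2 ok
For instance (1,3) has only 1/3 same-type neighbors, below 3/4.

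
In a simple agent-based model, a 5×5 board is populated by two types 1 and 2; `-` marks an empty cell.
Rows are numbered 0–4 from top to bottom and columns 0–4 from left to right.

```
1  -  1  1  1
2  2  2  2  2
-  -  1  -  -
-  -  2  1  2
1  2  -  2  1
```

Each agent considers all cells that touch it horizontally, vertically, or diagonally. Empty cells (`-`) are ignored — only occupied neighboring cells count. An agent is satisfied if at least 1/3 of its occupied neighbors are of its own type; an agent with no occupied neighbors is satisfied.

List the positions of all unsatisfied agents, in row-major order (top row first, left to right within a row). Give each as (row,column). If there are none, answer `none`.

Row 0: (0,0)1 0/2 not · (0,2)1 1/4 not · (0,3)1 2/5 satisfied · (0,4)1 1/3 satisfied
Row 1: (1,0)2 1/2 satisfied · (1,1)2 2/5 satisfied · (1,2)2 2/5 satisfied · (1,3)2 2/6 satisfied · (1,4)2 1/3 satisfied
Row 2: (2,2)1 1/5 not
Row 3: (3,2)2 2/4 satisfied · (3,3)1 2/5 satisfied · (3,4)2 1/3 satisfied
Row 4: (4,0)1 0/1 not · (4,1)2 1/2 satisfied · (4,3)2 2/4 satisfied · (4,4)1 1/3 satisfied

(0,0), (0,2), (2,2), (4,0)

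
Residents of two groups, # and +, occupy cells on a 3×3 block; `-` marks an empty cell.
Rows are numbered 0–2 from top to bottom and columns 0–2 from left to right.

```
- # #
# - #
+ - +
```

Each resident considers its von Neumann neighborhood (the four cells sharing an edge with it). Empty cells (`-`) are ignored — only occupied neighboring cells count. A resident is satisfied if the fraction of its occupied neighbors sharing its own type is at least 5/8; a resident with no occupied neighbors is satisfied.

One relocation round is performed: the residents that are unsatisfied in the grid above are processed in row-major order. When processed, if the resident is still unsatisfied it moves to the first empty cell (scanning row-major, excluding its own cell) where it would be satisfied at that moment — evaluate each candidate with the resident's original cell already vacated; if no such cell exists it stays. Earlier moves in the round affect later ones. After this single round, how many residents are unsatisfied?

0

Initially unsatisfied (in order): (1,0), (1,2), (2,0), (2,2).
  (1,0) → (0,0).
  (1,2) → (1,1).
  (2,0): now satisfied by earlier moves; stays.
  (2,2): now satisfied by earlier moves; stays.
Resulting grid:
# # #
- # -
+ - +
All satisfied now.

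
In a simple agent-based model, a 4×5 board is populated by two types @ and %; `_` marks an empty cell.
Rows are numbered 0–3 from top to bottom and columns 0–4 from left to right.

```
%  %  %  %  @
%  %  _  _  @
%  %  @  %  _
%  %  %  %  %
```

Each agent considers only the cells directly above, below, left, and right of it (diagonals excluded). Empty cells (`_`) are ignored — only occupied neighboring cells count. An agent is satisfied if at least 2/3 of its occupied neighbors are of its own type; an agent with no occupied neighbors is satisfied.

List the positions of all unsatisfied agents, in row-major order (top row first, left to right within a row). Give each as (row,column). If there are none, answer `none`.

(0,3), (0,4), (2,2), (2,3)

Row 0: (0,0)% 2/2 ✓ · (0,1)% 3/3 ✓ · (0,2)% 2/2 ✓ · (0,3)% 1/2 ✗ · (0,4)@ 1/2 ✗
Row 1: (1,0)% 3/3 ✓ · (1,1)% 3/3 ✓ · (1,4)@ 1/1 ✓
Row 2: (2,0)% 3/3 ✓ · (2,1)% 3/4 ✓ · (2,2)@ 0/3 ✗ · (2,3)% 1/2 ✗
Row 3: (3,0)% 2/2 ✓ · (3,1)% 3/3 ✓ · (3,2)% 2/3 ✓ · (3,3)% 3/3 ✓ · (3,4)% 1/1 ✓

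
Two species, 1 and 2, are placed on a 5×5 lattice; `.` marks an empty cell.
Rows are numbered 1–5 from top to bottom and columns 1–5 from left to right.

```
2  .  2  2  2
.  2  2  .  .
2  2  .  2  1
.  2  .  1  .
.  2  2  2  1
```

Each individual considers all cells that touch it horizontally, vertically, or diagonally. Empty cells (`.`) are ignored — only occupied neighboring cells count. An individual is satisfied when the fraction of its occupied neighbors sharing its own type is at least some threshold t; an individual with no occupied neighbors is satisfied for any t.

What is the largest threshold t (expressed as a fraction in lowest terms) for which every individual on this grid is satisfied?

1/3

Row 1: (1,1)2 1/1 · (1,3)2 3/3 · (1,4)2 3/3 · (1,5)2 1/1
Row 2: (2,2)2 5/5 · (2,3)2 5/5
Row 3: (3,1)2 3/3 · (3,2)2 4/4 · (3,4)2 1/3 · (3,5)1 1/2
Row 4: (4,2)2 4/4 · (4,4)1 2/5
Row 5: (5,2)2 2/2 · (5,3)2 3/4 · (5,4)2 1/3 · (5,5)1 1/2
The smallest same-type fraction is 1/3 at (3,4), which reduces to 1/3. Any threshold above that leaves this individual unsatisfied.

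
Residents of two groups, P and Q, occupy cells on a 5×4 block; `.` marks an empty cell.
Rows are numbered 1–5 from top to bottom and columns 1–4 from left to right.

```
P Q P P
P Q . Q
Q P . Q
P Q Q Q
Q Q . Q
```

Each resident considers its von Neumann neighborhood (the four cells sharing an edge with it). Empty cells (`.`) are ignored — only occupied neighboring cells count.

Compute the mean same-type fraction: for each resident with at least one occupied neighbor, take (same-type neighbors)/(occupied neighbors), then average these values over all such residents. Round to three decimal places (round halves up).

(1,1)P 1/2
(1,2)Q 1/3
(1,3)P 1/2
(1,4)P 1/2
(2,1)P 1/3
(2,2)Q 1/3
(2,4)Q 1/2
(3,1)Q 0/3
(3,2)P 0/3
(3,4)Q 2/2
(4,1)P 0/3
(4,2)Q 2/4
(4,3)Q 2/2
(4,4)Q 3/3
(5,1)Q 1/2
(5,2)Q 2/2
(5,4)Q 1/1
Sum over 17 residents: 1/2 + 1/3 + 1/2 + 1/2 + 1/3 + 1/3 + 1/2 + 0/3 + 0/3 + 2/2 + 0/3 + 2/4 + 2/2 + 3/3 + 1/2 + 2/2 + 1/1 = 9; mean = 9 ÷ 17 = 9/17 = 0.529411… → 0.529.

0.529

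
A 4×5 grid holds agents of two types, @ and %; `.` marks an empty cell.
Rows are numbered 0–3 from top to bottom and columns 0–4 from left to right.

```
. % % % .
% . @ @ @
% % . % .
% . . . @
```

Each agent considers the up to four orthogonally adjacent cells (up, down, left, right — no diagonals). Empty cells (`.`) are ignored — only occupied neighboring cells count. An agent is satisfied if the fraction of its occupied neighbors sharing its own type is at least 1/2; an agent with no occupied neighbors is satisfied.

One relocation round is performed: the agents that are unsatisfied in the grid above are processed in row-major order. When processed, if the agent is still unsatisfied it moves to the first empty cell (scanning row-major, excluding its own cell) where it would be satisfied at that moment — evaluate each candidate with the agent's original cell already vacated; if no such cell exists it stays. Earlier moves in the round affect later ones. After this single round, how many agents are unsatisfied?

0

Initially unsatisfied (in order): (2,3).
  (2,3) → (0,0).
Resulting grid:
% % % % .
% . @ @ @
% % . . .
% . . . @
All satisfied now.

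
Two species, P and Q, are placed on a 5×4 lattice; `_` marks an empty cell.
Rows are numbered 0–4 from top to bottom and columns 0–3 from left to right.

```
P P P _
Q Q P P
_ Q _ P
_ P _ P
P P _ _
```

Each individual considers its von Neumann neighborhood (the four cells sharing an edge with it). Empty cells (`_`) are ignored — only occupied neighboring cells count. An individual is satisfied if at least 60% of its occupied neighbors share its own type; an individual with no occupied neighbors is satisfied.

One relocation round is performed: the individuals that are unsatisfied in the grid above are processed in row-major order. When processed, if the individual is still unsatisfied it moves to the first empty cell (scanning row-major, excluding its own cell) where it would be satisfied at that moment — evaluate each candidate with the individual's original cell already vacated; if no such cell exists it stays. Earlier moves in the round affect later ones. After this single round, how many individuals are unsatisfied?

Initially unsatisfied (in order): (0,0), (1,0), (1,1), (2,1), (3,1).
  (0,0) → (0,3).
  (1,0): now satisfied by earlier moves; stays.
  (1,1) → (2,0).
  (2,1): no empty cell satisfies it; stays.
  (3,1) → (2,2).
Resulting grid:
_ P P P
Q _ P P
Q Q P P
_ _ _ P
P P _ _
Unsatisfied now: (2,1).

1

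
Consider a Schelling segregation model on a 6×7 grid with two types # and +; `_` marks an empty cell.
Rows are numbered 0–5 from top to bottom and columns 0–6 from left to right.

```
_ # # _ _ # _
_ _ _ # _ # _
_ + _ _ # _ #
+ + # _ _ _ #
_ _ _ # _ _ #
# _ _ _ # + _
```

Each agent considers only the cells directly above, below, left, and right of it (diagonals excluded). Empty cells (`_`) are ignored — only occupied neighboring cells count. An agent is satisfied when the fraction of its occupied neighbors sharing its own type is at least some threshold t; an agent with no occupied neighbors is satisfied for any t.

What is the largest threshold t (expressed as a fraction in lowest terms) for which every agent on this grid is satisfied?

0/1

(0,1)# 1/1
(0,2)# 1/1
(0,5)# 1/1
(1,3)# — no occupied neighbors
(1,5)# 1/1
(2,1)+ 1/1
(2,4)# — no occupied neighbors
(2,6)# 1/1
(3,0)+ 1/1
(3,1)+ 2/3
(3,2)# 0/1
(3,6)# 2/2
(4,3)# — no occupied neighbors
(4,6)# 1/1
(5,0)# — no occupied neighbors
(5,4)# 0/1
(5,5)+ 0/1
The smallest same-type fraction is 0/1 at (3,2), which reduces to 0/1. Any threshold above that leaves this agent unsatisfied.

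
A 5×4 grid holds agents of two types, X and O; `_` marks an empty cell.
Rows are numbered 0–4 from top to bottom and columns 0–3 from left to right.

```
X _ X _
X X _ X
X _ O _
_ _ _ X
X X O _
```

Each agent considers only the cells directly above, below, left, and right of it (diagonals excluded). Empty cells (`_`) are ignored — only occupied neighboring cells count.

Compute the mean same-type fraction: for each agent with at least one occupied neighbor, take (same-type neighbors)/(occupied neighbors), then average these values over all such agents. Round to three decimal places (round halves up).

0.786

Row 0: (0,0)X 1/1 · (0,2)X — no occupied neighbors
Row 1: (1,0)X 3/3 · (1,1)X 1/1 · (1,3)X — no occupied neighbors
Row 2: (2,0)X 1/1 · (2,2)O — no occupied neighbors
Row 3: (3,3)X — no occupied neighbors
Row 4: (4,0)X 1/1 · (4,1)X 1/2 · (4,2)O 0/1
Sum over 7 agents: 1/1 + 3/3 + 1/1 + 1/1 + 1/1 + 1/2 + 0/1 = 11/2; mean = 11/2 ÷ 7 = 11/14 = 0.785714… → 0.786.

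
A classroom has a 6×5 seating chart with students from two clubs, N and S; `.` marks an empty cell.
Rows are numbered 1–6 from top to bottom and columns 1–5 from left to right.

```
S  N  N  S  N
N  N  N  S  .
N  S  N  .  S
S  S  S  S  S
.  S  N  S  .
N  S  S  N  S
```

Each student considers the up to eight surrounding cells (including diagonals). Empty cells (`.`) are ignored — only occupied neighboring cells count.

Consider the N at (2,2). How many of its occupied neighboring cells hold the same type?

6

Occupied neighbors of (2,2): (1,1)=S, (1,2)=N, (1,3)=N, (2,1)=N, (2,3)=N, (3,1)=N, (3,2)=S, (3,3)=N.
Same type (N): 6 of 8.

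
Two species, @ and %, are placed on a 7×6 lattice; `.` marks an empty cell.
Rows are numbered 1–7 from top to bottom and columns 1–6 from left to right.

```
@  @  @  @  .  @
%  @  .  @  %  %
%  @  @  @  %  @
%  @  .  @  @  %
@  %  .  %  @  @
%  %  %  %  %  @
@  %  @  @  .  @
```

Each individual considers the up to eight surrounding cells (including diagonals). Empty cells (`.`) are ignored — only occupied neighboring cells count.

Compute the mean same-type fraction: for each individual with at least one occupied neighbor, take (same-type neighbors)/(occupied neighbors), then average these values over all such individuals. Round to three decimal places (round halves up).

0.498

Row 1: (1,1)@ 2/3 · (1,2)@ 3/4 · (1,3)@ 4/4 · (1,4)@ 2/3 · (1,6)@ 0/2
Row 2: (2,1)% 1/5 · (2,2)@ 5/7 · (2,4)@ 4/6 · (2,5)% 2/7 · (2,6)% 2/4
Row 3: (3,1)% 2/5 · (3,2)@ 3/6 · (3,3)@ 6/6 · (3,4)@ 4/6 · (3,5)% 3/8 · (3,6)@ 1/5
Row 4: (4,1)% 2/5 · (4,2)@ 3/6 · (4,4)@ 4/6 · (4,5)@ 5/8 · (4,6)% 1/5
Row 5: (5,1)@ 1/5 · (5,2)% 4/6 · (5,4)% 3/6 · (5,5)@ 4/8 · (5,6)@ 3/5
Row 6: (6,1)% 3/5 · (6,2)% 4/7 · (6,3)% 5/7 · (6,4)% 3/6 · (6,5)% 2/7 · (6,6)@ 3/4
Row 7: (7,1)@ 0/3 · (7,2)% 3/5 · (7,3)@ 1/5 · (7,4)@ 1/4 · (7,6)@ 1/2
Sum over 37 individuals: 2/3 + 3/4 + 4/4 + 2/3 + 0/2 + 1/5 + 5/7 + 4/6 + 2/7 + 2/4 + 2/5 + 3/6 + 6/6 + 4/6 + 3/8 + 1/5 + 2/5 + 3/6 + 4/6 + 5/8 + 1/5 + 1/5 + 4/6 + 3/6 + 4/8 + 3/5 + 3/5 + 4/7 + 5/7 + 3/6 + 2/7 + 3/4 + 0/3 + 3/5 + 1/5 + 1/4 + 1/2 = 2579/140; mean = 2579/140 ÷ 37 = 2579/5180 = 0.497876… → 0.498.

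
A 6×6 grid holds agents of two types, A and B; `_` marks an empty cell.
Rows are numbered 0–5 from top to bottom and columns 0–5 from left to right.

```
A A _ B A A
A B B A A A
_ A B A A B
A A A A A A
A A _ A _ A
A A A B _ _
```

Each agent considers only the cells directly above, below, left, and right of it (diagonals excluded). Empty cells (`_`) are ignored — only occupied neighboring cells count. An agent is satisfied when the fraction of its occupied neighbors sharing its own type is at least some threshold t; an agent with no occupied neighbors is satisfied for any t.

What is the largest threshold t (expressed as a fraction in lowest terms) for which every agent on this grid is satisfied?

(0,0)A 2/2
(0,1)A 1/2
(0,3)B 0/2
(0,4)A 2/3
(0,5)A 2/2
(1,0)A 1/2
(1,1)B 1/4
(1,2)B 2/3
(1,3)A 2/4
(1,4)A 4/4
(1,5)A 2/3
(2,1)A 1/3
(2,2)B 1/4
(2,3)A 3/4
(2,4)A 3/4
(2,5)B 0/3
(3,0)A 2/2
(3,1)A 4/4
(3,2)A 2/3
(3,3)A 4/4
(3,4)A 3/3
(3,5)A 2/3
(4,0)A 3/3
(4,1)A 3/3
(4,3)A 1/2
(4,5)A 1/1
(5,0)A 2/2
(5,1)A 3/3
(5,2)A 1/2
(5,3)B 0/2
The smallest same-type fraction is 0/2 at (0,3), which reduces to 0/1. Any threshold above that leaves this agent unsatisfied.

0/1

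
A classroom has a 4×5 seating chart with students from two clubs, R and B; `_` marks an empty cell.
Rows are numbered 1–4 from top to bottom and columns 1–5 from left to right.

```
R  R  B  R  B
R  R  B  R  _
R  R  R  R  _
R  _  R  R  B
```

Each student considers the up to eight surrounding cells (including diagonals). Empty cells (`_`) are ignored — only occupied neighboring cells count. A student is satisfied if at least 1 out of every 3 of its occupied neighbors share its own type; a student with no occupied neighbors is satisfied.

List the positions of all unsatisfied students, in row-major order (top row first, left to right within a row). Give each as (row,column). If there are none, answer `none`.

(1,3), (1,4), (1,5), (2,3), (4,5)

(1,1)R 3/3 ✓
(1,2)R 3/5 ✓
(1,3)B 1/5 ✗
(1,4)R 1/4 ✗
(1,5)B 0/2 ✗
(2,1)R 5/5 ✓
(2,2)R 6/8 ✓
(2,3)B 1/8 ✗
(2,4)R 3/6 ✓
(3,1)R 4/4 ✓
(3,2)R 6/7 ✓
(3,3)R 6/7 ✓
(3,4)R 4/6 ✓
(4,1)R 2/2 ✓
(4,3)R 4/4 ✓
(4,4)R 3/4 ✓
(4,5)B 0/2 ✗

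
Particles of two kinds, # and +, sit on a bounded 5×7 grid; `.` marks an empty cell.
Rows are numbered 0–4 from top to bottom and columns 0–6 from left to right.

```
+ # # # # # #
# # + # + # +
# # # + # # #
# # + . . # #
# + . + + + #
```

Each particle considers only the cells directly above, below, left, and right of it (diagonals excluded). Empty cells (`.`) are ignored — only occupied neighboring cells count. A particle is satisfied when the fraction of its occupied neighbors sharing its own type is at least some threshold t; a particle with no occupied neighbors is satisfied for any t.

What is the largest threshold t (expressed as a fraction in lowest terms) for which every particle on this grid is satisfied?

(0,0)+ 0/2
(0,1)# 2/3
(0,2)# 2/3
(0,3)# 3/3
(0,4)# 2/3
(0,5)# 3/3
(0,6)# 1/2
(1,0)# 2/3
(1,1)# 3/4
(1,2)+ 0/4
(1,3)# 1/4
(1,4)+ 0/4
(1,5)# 2/4
(1,6)+ 0/3
(2,0)# 3/3
(2,1)# 4/4
(2,2)# 1/4
(2,3)+ 0/3
(2,4)# 1/3
(2,5)# 4/4
(2,6)# 2/3
(3,0)# 3/3
(3,1)# 2/4
(3,2)+ 0/2
(3,5)# 2/3
(3,6)# 3/3
(4,0)# 1/2
(4,1)+ 0/2
(4,3)+ 1/1
(4,4)+ 2/2
(4,5)+ 1/3
(4,6)# 1/2
The smallest same-type fraction is 0/2 at (0,0), which reduces to 0/1. Any threshold above that leaves this particle unsatisfied.

0/1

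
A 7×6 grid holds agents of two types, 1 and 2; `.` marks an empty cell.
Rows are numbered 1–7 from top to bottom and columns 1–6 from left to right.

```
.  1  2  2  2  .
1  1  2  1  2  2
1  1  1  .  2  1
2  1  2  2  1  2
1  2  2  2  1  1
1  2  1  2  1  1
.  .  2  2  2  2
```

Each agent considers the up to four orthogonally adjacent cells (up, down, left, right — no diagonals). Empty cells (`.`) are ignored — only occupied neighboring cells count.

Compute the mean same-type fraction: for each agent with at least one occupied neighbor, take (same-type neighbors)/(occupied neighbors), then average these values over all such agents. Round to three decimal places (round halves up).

0.514

(1,2)1 1/2
(1,3)2 2/3
(1,4)2 2/3
(1,5)2 2/2
(2,1)1 2/2
(2,2)1 3/4
(2,3)2 1/4
(2,4)1 0/3
(2,5)2 3/4
(2,6)2 1/2
(3,1)1 2/3
(3,2)1 4/4
(3,3)1 1/3
(3,5)2 1/3
(3,6)1 0/3
(4,1)2 0/3
(4,2)1 1/4
(4,3)2 2/4
(4,4)2 2/3
(4,5)1 1/4
(4,6)2 0/3
(5,1)1 1/3
(5,2)2 2/4
(5,3)2 3/4
(5,4)2 3/4
(5,5)1 3/4
(5,6)1 2/3
(6,1)1 1/2
(6,2)2 1/3
(6,3)1 0/4
(6,4)2 2/4
(6,5)1 2/4
(6,6)1 2/3
(7,3)2 1/2
(7,4)2 3/3
(7,5)2 2/3
(7,6)2 1/2
Sum over 37 agents: 1/2 + 2/3 + 2/3 + 2/2 + 2/2 + 3/4 + 1/4 + 0/3 + 3/4 + 1/2 + 2/3 + 4/4 + 1/3 + 1/3 + 0/3 + 0/3 + 1/4 + 2/4 + 2/3 + 1/4 + 0/3 + 1/3 + 2/4 + 3/4 + 3/4 + 3/4 + 2/3 + 1/2 + 1/3 + 0/4 + 2/4 + 2/4 + 2/3 + 1/2 + 3/3 + 2/3 + 1/2 = 19; mean = 19 ÷ 37 = 19/37 = 0.513513… → 0.514.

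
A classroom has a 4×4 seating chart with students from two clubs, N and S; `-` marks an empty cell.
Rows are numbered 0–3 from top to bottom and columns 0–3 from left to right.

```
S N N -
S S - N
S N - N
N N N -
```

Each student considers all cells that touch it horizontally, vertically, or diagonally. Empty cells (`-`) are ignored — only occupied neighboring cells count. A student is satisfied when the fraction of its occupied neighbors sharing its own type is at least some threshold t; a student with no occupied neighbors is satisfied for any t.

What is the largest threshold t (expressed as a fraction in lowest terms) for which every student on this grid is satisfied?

1/4

(0,0)S 2/3
(0,1)N 1/4
(0,2)N 2/3
(1,0)S 3/5
(1,1)S 3/6
(1,3)N 2/2
(2,0)S 2/5
(2,1)N 3/6
(2,3)N 2/2
(3,0)N 2/3
(3,1)N 3/4
(3,2)N 3/3
The smallest same-type fraction is 1/4 at (0,1), which reduces to 1/4. Any threshold above that leaves this student unsatisfied.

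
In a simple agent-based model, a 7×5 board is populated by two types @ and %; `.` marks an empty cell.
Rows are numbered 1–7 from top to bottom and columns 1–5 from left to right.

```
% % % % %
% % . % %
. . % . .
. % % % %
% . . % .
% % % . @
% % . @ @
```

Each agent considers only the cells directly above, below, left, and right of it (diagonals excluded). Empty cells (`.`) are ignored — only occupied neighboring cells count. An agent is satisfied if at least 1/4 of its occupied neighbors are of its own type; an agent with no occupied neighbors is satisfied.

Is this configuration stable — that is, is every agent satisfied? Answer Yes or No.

Row 1: (1,1)% 2/2 ✓ · (1,2)% 3/3 ✓ · (1,3)% 2/2 ✓ · (1,4)% 3/3 ✓ · (1,5)% 2/2 ✓
Row 2: (2,1)% 2/2 ✓ · (2,2)% 2/2 ✓ · (2,4)% 2/2 ✓ · (2,5)% 2/2 ✓
Row 3: (3,3)% 1/1 ✓
Row 4: (4,2)% 1/1 ✓ · (4,3)% 3/3 ✓ · (4,4)% 3/3 ✓ · (4,5)% 1/1 ✓
Row 5: (5,1)% 1/1 ✓ · (5,4)% 1/1 ✓
Row 6: (6,1)% 3/3 ✓ · (6,2)% 3/3 ✓ · (6,3)% 1/1 ✓ · (6,5)@ 1/1 ✓
Row 7: (7,1)% 2/2 ✓ · (7,2)% 2/2 ✓ · (7,4)@ 1/1 ✓ · (7,5)@ 2/2 ✓
All meet the threshold, so the configuration is stable.

Yes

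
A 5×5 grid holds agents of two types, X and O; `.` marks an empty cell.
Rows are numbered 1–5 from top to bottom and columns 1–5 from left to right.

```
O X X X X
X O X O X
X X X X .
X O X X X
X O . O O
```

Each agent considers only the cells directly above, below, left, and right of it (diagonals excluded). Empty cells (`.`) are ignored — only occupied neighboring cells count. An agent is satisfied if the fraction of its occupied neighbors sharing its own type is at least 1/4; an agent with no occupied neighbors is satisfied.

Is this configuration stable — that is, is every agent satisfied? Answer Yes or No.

Row 1: (1,1)O 0/2 not · (1,2)X 1/3 satisfied · (1,3)X 3/3 satisfied · (1,4)X 2/3 satisfied · (1,5)X 2/2 satisfied
Row 2: (2,1)X 1/3 satisfied · (2,2)O 0/4 not · (2,3)X 2/4 satisfied · (2,4)O 0/4 not · (2,5)X 1/2 satisfied
Row 3: (3,1)X 3/3 satisfied · (3,2)X 2/4 satisfied · (3,3)X 4/4 satisfied · (3,4)X 2/3 satisfied
Row 4: (4,1)X 2/3 satisfied · (4,2)O 1/4 satisfied · (4,3)X 2/3 satisfied · (4,4)X 3/4 satisfied · (4,5)X 1/2 satisfied
Row 5: (5,1)X 1/2 satisfied · (5,2)O 1/2 satisfied · (5,4)O 1/2 satisfied · (5,5)O 1/2 satisfied
For instance (1,1) has only 0/2 same-type neighbors, below 1/4.

No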